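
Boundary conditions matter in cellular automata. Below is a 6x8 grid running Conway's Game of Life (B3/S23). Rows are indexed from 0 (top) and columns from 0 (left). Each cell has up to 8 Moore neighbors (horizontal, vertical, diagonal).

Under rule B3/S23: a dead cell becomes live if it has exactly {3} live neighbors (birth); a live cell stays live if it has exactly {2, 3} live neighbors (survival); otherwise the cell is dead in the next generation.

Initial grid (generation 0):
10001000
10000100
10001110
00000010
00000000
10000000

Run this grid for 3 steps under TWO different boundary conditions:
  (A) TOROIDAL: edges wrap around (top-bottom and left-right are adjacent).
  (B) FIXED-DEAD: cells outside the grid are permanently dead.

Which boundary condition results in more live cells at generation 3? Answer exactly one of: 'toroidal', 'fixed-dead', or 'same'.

Under TOROIDAL boundary, generation 3:
01000011
01000110
10000000
00000111
00000011
10000000
Population = 13

Under FIXED-DEAD boundary, generation 3:
00000000
00000010
00000110
00000010
00000000
00000000
Population = 4

Comparison: toroidal=13, fixed-dead=4 -> toroidal

Answer: toroidal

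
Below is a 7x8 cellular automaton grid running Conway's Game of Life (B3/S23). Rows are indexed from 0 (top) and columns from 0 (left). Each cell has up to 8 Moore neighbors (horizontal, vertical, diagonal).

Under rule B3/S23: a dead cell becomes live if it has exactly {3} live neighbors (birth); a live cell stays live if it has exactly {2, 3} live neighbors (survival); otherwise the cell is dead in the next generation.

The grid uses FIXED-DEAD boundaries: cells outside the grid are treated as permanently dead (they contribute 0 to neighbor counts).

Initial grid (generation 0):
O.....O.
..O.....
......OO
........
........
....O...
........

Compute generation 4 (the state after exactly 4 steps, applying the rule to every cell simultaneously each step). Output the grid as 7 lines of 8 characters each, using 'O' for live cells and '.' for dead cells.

Answer: ........
........
........
........
........
........
........

Derivation:
Simulating step by step:
Generation 0 (given above): 6 live cells
Generation 1: 2 live cells
........
......OO
........
........
........
........
........
Generation 2: 0 live cells
........
........
........
........
........
........
........
Generation 3: 0 live cells
........
........
........
........
........
........
........
Generation 4: 0 live cells
(generation 4 grid is the final answer)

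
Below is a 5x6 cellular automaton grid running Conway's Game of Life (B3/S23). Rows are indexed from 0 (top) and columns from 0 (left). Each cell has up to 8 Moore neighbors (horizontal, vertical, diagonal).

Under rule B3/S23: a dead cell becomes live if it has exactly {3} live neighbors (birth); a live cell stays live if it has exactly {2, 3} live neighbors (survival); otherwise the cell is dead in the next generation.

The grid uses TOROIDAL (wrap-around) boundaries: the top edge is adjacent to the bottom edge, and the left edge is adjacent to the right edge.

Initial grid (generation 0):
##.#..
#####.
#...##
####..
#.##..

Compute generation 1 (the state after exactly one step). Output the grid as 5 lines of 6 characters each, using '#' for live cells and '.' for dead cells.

Simulating step by step:
Generation 0 (given above): 18 live cells
Generation 1: 2 live cells
(generation 1 grid is the final answer)

Answer: ......
......
......
......
....##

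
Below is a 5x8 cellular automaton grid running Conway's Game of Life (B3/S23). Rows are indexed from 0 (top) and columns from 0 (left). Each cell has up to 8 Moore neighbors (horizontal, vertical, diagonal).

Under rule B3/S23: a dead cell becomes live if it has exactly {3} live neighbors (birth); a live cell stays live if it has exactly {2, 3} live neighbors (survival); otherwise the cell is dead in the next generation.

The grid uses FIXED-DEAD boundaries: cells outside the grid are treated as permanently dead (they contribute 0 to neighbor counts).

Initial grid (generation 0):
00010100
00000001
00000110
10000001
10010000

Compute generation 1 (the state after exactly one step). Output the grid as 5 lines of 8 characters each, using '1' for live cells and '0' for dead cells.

Answer: 00000000
00001100
00000011
00000010
00000000

Derivation:
Simulating step by step:
Generation 0 (given above): 9 live cells
Generation 1: 5 live cells
(generation 1 grid is the final answer)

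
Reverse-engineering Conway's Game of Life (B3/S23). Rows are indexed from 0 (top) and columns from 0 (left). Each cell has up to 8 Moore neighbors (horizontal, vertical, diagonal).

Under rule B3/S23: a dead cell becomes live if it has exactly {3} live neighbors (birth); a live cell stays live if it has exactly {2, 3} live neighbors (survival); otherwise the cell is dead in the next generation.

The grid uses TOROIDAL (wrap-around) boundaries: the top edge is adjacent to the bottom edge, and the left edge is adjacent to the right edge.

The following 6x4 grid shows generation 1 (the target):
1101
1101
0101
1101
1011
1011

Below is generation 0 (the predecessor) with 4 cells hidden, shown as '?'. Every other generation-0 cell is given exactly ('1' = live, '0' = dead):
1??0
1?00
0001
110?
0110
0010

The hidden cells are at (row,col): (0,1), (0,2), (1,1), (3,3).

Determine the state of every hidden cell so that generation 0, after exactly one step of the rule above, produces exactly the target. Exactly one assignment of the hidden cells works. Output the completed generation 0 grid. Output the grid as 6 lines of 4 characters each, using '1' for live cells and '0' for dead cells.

Hidden generation-0 cells (in order): (0,1), (0,2), (1,1), (3,3).
A hidden cell only influences target cells in its own 3x3 neighborhood. Try each of the 2^4 = 16 assignments, step the completed generation 0 forward once under B3/S23, and compare with the target:
  (0,1)=0 (0,2)=0 (1,1)=0 (3,3)=0 -> step gives (0,0)='0' but target has '1' -> reject
  (0,1)=0 (0,2)=0 (1,1)=0 (3,3)=1 -> step gives (0,0)='0' but target has '1' -> reject
  (0,1)=0 (0,2)=0 (1,1)=1 (3,3)=0 -> step gives (0,1)='0' but target has '1' -> reject
  (0,1)=0 (0,2)=0 (1,1)=1 (3,3)=1 -> step gives (0,1)='0' but target has '1' -> reject
  (0,1)=0 (0,2)=1 (1,1)=0 (3,3)=0 -> step gives (0,0)='0' but target has '1' -> reject
  (0,1)=0 (0,2)=1 (1,1)=0 (3,3)=1 -> step gives (0,0)='0' but target has '1' -> reject
  (0,1)=0 (0,2)=1 (1,1)=1 (3,3)=0 -> step gives (0,1)='0' but target has '1' -> reject
  (0,1)=0 (0,2)=1 (1,1)=1 (3,3)=1 -> step gives (0,1)='0' but target has '1' -> reject
  (0,1)=1 (0,2)=0 (1,1)=0 (3,3)=0 -> step reproduces the target at every cell -> ACCEPT
  (0,1)=1 (0,2)=0 (1,1)=0 (3,3)=1 -> step gives (2,2)='1' but target has '0' -> reject
  (0,1)=1 (0,2)=0 (1,1)=1 (3,3)=0 -> step gives (0,1)='0' but target has '1' -> reject
  (0,1)=1 (0,2)=0 (1,1)=1 (3,3)=1 -> step gives (0,1)='0' but target has '1' -> reject
  (0,1)=1 (0,2)=1 (1,1)=0 (3,3)=0 -> step gives (0,1)='0' but target has '1' -> reject
  (0,1)=1 (0,2)=1 (1,1)=0 (3,3)=1 -> step gives (0,1)='0' but target has '1' -> reject
  (0,1)=1 (0,2)=1 (1,1)=1 (3,3)=0 -> step gives (0,1)='0' but target has '1' -> reject
  (0,1)=1 (0,2)=1 (1,1)=1 (3,3)=1 -> step gives (0,1)='0' but target has '1' -> reject
Unique solution: (0,1)=live, (0,2)=dead, (1,1)=dead, (3,3)=dead.
Check: live-neighbor counts of every cell in the completed generation 0:
2323
3323
4322
3343
3433
3533
Applying B3/S23 to generation 0 with these counts gives:
1101
1101
0101
1101
1011
1011
which matches the target exactly.

Answer: 1100
1000
0001
1100
0110
0010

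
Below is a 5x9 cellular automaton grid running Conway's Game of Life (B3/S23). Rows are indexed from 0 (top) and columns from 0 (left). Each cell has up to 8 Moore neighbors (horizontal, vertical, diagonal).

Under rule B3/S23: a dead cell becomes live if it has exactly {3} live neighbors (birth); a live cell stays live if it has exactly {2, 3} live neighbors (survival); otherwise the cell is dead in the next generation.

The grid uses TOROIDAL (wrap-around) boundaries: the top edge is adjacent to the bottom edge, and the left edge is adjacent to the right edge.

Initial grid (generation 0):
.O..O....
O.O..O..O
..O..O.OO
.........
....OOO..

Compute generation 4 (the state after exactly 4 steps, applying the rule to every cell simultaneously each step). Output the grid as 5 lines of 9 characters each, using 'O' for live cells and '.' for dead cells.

Answer: ........O
.O.......
OOO......
.OO......
OO.......

Derivation:
Simulating step by step:
Generation 0 (given above): 13 live cells
Generation 1: 22 live cells
OO.OO.O..
O.OOOOOOO
OO....OOO
....O..O.
....OO...
Generation 2: 8 live cells
OO.......
.........
.OO......
O...O..O.
......O..
Generation 3: 7 live cells
.........
O.O......
.O.......
.O.......
OO......O
Generation 4: 9 live cells
(generation 4 grid is the final answer)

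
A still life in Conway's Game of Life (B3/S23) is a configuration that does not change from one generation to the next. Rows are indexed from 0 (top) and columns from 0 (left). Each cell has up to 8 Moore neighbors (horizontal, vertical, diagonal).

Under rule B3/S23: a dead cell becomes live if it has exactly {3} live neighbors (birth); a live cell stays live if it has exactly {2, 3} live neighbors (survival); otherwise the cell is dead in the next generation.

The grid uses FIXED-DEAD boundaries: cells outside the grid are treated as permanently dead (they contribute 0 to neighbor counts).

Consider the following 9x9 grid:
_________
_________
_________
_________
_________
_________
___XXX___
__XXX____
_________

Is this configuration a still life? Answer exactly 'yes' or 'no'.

Compute generation 1 and compare to generation 0 (given above):
Generation 1:
_________
_________
_________
_________
_________
____X____
__X__X___
__X__X___
___X_____
Cell (5,4) differs: gen0=0 vs gen1=1 -> NOT a still life.

Answer: no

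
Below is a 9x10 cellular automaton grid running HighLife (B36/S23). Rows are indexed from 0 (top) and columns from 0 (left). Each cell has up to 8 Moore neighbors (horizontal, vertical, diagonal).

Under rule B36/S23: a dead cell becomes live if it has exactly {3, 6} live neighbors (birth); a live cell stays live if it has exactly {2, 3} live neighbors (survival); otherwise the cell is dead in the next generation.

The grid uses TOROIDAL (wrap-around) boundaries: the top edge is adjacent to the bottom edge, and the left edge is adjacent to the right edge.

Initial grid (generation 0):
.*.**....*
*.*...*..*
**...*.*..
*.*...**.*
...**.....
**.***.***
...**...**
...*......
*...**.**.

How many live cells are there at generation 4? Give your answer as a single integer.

Answer: 34

Derivation:
Simulating step by step:
Generation 0 (given above): 37 live cells
Generation 1: 38 live cells
.****.**..
..*****.**
..*..*.*..
*.********
..........
*....*.*..
.....*.*..
...*.*.*..
*.*..*..**
Generation 2: 26 live cells
.....*....
........*.
*.......*.
.*****.***
**.*......
..........
.....****.
.....*.*.*
*....*..**
Generation 3: 31 live cells
........*.
.........*
*****.....
...**..**.
**.*....**
......**..
.....*.**.
*...***.*.
*...**..**
Generation 4: 34 live cells
*.......*.
****.....*
***.*...**
..*....**.
*.***.*..*
*.....*...
....*.*.**
*........*
*...*.*.*.
Population at generation 4: 34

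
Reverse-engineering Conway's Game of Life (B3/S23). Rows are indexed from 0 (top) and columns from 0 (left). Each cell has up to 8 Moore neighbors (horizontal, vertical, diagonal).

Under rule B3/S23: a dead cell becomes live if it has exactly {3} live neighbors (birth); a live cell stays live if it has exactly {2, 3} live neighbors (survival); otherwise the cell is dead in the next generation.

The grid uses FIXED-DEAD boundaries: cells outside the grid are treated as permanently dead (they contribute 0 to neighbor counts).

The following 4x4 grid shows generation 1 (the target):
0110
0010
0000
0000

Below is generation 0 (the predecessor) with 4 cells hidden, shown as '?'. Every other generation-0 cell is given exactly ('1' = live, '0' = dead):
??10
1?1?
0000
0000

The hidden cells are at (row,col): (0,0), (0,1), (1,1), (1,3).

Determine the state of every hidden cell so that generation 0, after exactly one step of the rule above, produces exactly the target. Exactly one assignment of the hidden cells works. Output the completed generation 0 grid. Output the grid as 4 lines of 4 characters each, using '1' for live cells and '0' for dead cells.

Answer: 0110
1010
0000
0000

Derivation:
Hidden generation-0 cells (in order): (0,0), (0,1), (1,1), (1,3).
A hidden cell only influences target cells in its own 3x3 neighborhood. Try each of the 2^4 = 16 assignments, step the completed generation 0 forward once under B3/S23, and compare with the target:
  (0,0)=0 (0,1)=0 (1,1)=0 (1,3)=0 -> step gives (0,2)='0' but target has '1' -> reject
  (0,0)=0 (0,1)=0 (1,1)=0 (1,3)=1 -> step gives (0,3)='1' but target has '0' -> reject
  (0,0)=0 (0,1)=0 (1,1)=1 (1,3)=0 -> step gives (0,1)='0' but target has '1' -> reject
  (0,0)=0 (0,1)=0 (1,1)=1 (1,3)=1 -> step gives (0,1)='0' but target has '1' -> reject
  (0,0)=0 (0,1)=1 (1,1)=0 (1,3)=0 -> step reproduces the target at every cell -> ACCEPT
  (0,0)=0 (0,1)=1 (1,1)=0 (1,3)=1 -> step gives (0,3)='1' but target has '0' -> reject
  (0,0)=0 (0,1)=1 (1,1)=1 (1,3)=0 -> step gives (0,0)='1' but target has '0' -> reject
  (0,0)=0 (0,1)=1 (1,1)=1 (1,3)=1 -> step gives (0,0)='1' but target has '0' -> reject
  (0,0)=1 (0,1)=0 (1,1)=0 (1,3)=0 -> step gives (0,1)='0' but target has '1' -> reject
  (0,0)=1 (0,1)=0 (1,1)=0 (1,3)=1 -> step gives (0,1)='0' but target has '1' -> reject
  (0,0)=1 (0,1)=0 (1,1)=1 (1,3)=0 -> step gives (0,0)='1' but target has '0' -> reject
  (0,0)=1 (0,1)=0 (1,1)=1 (1,3)=1 -> step gives (0,0)='1' but target has '0' -> reject
  (0,0)=1 (0,1)=1 (1,1)=0 (1,3)=0 -> step gives (0,0)='1' but target has '0' -> reject
  (0,0)=1 (0,1)=1 (1,1)=0 (1,3)=1 -> step gives (0,0)='1' but target has '0' -> reject
  (0,0)=1 (0,1)=1 (1,1)=1 (1,3)=0 -> step gives (0,0)='1' but target has '0' -> reject
  (0,0)=1 (0,1)=1 (1,1)=1 (1,3)=1 -> step gives (0,0)='1' but target has '0' -> reject
Unique solution: (0,0)=dead, (0,1)=live, (1,1)=dead, (1,3)=dead.
Check: live-neighbor counts of every cell in the completed generation 0:
2322
1422
1211
0000
Applying B3/S23 to generation 0 with these counts gives:
0110
0010
0000
0000
which matches the target exactly.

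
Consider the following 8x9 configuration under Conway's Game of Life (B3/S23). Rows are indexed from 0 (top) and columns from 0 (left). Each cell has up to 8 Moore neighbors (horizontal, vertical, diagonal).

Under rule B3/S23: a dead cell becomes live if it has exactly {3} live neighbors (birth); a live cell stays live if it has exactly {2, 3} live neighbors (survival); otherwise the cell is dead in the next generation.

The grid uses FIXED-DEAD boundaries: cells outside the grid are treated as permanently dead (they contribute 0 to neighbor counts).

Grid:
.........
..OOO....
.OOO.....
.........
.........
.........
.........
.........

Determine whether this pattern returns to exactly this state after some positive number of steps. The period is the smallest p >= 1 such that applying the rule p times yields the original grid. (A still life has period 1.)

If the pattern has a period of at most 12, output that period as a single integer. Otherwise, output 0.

Simulating and comparing each generation to the original:
Gen 0 (original, given above): 6 live cells
Gen 1: 6 live cells, differs from original
Gen 2: 6 live cells, MATCHES original -> period = 2

Answer: 2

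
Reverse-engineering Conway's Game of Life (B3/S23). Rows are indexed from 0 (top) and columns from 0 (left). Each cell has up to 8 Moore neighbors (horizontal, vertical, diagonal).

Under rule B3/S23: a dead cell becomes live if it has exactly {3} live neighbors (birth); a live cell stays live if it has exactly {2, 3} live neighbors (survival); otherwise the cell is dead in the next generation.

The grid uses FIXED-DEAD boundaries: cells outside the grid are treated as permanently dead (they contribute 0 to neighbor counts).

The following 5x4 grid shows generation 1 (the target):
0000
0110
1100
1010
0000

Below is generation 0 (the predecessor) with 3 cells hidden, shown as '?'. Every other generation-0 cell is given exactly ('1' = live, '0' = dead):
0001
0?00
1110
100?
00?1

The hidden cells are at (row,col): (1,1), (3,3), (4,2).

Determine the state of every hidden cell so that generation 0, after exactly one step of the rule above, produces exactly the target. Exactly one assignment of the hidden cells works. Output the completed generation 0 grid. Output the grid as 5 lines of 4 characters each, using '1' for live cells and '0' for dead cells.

Answer: 0001
0000
1110
1000
0001

Derivation:
Hidden generation-0 cells (in order): (1,1), (3,3), (4,2).
A hidden cell only influences target cells in its own 3x3 neighborhood. Try each of the 2^3 = 8 assignments, step the completed generation 0 forward once under B3/S23, and compare with the target:
  (1,1)=0 (3,3)=0 (4,2)=0 -> step reproduces the target at every cell -> ACCEPT
  (1,1)=0 (3,3)=0 (4,2)=1 -> step gives (3,2)='0' but target has '1' -> reject
  (1,1)=0 (3,3)=1 (4,2)=0 -> step gives (2,2)='1' but target has '0' -> reject
  (1,1)=0 (3,3)=1 (4,2)=1 -> step gives (2,2)='1' but target has '0' -> reject
  (1,1)=1 (3,3)=0 (4,2)=0 -> step gives (1,0)='1' but target has '0' -> reject
  (1,1)=1 (3,3)=0 (4,2)=1 -> step gives (1,0)='1' but target has '0' -> reject
  (1,1)=1 (3,3)=1 (4,2)=0 -> step gives (1,0)='1' but target has '0' -> reject
  (1,1)=1 (3,3)=1 (4,2)=1 -> step gives (1,0)='1' but target has '0' -> reject
Unique solution: (1,1)=dead, (3,3)=dead, (4,2)=dead.
Check: live-neighbor counts of every cell in the completed generation 0:
0010
2332
2311
2432
1110
Applying B3/S23 to generation 0 with these counts gives:
0000
0110
1100
1010
0000
which matches the target exactly.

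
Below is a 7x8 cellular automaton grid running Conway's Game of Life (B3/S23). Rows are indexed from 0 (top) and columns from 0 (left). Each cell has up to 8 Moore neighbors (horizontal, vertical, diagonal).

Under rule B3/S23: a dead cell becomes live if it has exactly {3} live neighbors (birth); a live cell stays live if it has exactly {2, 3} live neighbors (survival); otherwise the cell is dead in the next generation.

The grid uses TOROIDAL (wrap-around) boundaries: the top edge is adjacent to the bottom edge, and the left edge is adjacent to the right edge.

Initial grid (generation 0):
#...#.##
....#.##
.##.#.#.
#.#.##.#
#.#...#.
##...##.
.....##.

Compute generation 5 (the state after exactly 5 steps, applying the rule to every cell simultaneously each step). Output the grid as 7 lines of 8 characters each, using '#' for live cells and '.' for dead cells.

Answer: ....##..
.....#.#
#....#..
#.#.....
.#.#....
.#.##...
...##...

Derivation:
Simulating step by step:
Generation 0 (given above): 25 live cells
Generation 1: 17 live cells
#...#...
.#..#...
.##.#...
#.#.#...
..###...
##......
.#..#...
Generation 2: 23 live cells
##.###..
###.##..
#.#.##..
....##..
#.#.#...
##..#...
.#......
Generation 3: 14 live cells
...#.#..
......##
#.#...#.
........
#...#...
#.##....
...#.#..
Generation 4: 13 live cells
.....#..
.....###
......#.
.#.....#
.#.#....
.###....
...#....
Generation 5: 15 live cells
(generation 5 grid is the final answer)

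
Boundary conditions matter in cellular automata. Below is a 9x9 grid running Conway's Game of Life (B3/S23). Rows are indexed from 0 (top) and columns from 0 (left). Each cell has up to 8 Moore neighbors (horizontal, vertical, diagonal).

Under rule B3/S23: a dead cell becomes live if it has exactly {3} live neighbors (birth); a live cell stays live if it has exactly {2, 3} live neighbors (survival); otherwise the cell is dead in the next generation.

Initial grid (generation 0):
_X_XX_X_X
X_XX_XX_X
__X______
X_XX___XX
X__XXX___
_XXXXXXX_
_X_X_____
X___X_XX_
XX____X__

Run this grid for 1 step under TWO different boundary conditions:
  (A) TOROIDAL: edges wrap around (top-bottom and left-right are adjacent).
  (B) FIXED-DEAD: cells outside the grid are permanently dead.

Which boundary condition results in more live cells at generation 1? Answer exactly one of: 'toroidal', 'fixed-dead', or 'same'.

Under TOROIDAL boundary, generation 1:
___XX_X_X
X____XX_X
____X_X__
X_X_____X
X________
XX____X__
XX______X
X_X__XXXX
_XXXX_X__
Population = 31

Under FIXED-DEAD boundary, generation 1:
_X_XX_X__
_____XX__
____X_X_X
__X______
X_______X
XX____X__
XX_______
X_X__XXX_
XX___XXX_
Population = 27

Comparison: toroidal=31, fixed-dead=27 -> toroidal

Answer: toroidal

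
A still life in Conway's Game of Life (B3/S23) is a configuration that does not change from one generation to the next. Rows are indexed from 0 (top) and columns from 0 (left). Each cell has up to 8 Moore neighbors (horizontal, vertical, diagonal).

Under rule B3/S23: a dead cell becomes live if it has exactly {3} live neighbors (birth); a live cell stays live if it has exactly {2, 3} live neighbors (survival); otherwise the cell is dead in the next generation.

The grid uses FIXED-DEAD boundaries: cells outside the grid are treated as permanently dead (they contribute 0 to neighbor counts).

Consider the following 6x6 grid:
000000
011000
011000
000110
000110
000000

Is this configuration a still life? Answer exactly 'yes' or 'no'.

Compute generation 1 and compare to generation 0 (given above):
Generation 1:
000000
011000
010000
000010
000110
000000
Cell (2,2) differs: gen0=1 vs gen1=0 -> NOT a still life.

Answer: no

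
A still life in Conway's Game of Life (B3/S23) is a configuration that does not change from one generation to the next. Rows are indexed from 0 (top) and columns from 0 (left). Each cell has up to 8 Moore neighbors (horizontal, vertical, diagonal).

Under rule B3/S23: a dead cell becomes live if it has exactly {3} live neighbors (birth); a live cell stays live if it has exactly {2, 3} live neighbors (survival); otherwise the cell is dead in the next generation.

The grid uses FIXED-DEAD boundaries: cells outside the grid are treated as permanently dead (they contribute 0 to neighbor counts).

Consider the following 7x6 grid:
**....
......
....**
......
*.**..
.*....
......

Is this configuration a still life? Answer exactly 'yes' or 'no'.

Compute generation 1 and compare to generation 0 (given above):
Generation 1:
......
......
......
...**.
.**...
.**...
......
Cell (0,0) differs: gen0=1 vs gen1=0 -> NOT a still life.

Answer: no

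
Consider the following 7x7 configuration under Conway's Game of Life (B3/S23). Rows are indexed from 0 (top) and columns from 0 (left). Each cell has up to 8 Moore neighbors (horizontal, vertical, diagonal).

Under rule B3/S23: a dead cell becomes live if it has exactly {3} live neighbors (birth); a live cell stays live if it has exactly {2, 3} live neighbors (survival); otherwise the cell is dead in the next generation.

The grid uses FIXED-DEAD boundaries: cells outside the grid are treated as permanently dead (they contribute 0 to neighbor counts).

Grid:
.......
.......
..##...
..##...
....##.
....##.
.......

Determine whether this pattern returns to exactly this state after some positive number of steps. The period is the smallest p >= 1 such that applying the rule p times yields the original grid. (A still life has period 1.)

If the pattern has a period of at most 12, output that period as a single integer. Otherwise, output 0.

Simulating and comparing each generation to the original:
Gen 0 (original, given above): 8 live cells
Gen 1: 6 live cells, differs from original
Gen 2: 8 live cells, MATCHES original -> period = 2

Answer: 2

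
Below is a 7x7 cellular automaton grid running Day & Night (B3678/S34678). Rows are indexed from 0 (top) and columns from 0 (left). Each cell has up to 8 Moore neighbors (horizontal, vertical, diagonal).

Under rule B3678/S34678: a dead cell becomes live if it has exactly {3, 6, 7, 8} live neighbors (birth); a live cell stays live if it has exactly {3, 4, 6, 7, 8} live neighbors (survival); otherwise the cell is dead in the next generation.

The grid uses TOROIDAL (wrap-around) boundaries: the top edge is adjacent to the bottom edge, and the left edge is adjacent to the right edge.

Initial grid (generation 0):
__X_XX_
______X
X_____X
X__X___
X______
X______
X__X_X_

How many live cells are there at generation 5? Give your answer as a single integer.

Simulating step by step:
Generation 0 (given above): 13 live cells
Generation 1: 13 live cells
___XXX_
X_____X
X_____X
XX_____
_X____X
_X_____
_X_____
Generation 2: 12 live cells
X_____X
X___X_X
______X
_X_____
_XX____
__X____
__X_X__
Generation 3: 14 live cells
XX_X__X
X_____X
_____X_
X_X____
_XX____
__X____
_X_X___
Generation 4: 14 live cells
_X____X
XX___XX
XX_____
_______
_XXX___
__XX___
_X_____
Generation 5: 16 live cells
XXX__XX
XXX___X
XX_____
X______
__XX___
___X___
X______
Population at generation 5: 16

Answer: 16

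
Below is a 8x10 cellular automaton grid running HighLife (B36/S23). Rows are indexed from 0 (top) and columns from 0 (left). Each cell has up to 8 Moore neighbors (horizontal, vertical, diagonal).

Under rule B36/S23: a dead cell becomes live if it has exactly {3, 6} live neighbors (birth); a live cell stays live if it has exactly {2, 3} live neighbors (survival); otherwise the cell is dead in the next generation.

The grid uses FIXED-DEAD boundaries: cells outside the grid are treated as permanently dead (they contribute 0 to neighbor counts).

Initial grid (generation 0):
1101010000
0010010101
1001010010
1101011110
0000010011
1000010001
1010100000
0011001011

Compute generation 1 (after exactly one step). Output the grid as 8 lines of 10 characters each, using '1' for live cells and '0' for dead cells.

Answer: 0110101000
1011010010
1001011001
1110010000
1100010001
0100110011
0010110011
0111000000

Derivation:
Simulating step by step:
Generation 0 (given above): 33 live cells
Generation 1: 35 live cells
(generation 1 grid is the final answer)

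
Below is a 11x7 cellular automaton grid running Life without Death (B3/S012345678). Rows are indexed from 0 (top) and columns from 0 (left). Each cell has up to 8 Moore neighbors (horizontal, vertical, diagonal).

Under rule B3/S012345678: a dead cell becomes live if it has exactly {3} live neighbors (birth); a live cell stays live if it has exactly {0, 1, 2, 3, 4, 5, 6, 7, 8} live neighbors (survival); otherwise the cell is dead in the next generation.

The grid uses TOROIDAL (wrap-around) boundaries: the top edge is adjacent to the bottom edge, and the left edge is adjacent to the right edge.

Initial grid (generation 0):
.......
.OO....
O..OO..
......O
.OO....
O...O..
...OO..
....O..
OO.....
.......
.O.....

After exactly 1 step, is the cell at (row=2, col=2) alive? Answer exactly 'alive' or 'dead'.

Simulating step by step:
Generation 0 (given above): 16 live cells
Generation 1: 32 live cells
.OO....
.OOO...
OOOOO..
OOOO..O
OOO....
OOO.O..
...OOO.
...OO..
OO.....
OO.....
.O.....

Cell (2,2) at generation 1: 1 -> alive

Answer: alive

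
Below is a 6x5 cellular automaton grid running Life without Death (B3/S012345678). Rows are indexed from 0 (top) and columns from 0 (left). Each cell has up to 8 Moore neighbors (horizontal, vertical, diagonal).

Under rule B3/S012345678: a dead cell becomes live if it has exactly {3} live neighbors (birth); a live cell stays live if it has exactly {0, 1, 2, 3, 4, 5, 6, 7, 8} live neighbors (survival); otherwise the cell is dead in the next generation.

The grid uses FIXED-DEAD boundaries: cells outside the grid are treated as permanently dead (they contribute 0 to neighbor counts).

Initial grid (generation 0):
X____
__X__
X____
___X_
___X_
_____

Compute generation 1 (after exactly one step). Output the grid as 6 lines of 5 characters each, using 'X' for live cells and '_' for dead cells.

Answer: X____
_XX__
X____
___X_
___X_
_____

Derivation:
Simulating step by step:
Generation 0 (given above): 5 live cells
Generation 1: 6 live cells
(generation 1 grid is the final answer)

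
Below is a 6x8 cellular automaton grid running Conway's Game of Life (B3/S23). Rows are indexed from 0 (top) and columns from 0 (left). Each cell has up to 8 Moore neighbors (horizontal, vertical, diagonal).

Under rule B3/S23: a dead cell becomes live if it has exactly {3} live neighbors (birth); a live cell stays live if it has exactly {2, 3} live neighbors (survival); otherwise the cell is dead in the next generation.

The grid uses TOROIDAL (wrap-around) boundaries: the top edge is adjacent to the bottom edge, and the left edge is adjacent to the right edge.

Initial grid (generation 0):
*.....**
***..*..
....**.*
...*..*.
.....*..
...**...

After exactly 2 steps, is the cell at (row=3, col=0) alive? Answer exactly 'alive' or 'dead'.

Simulating step by step:
Generation 0 (given above): 15 live cells
Generation 1: 24 live cells
*.******
.*..**..
******.*
......*.
...*.*..
....****
Generation 2: 15 live cells
***.....
........
****...*
**....**
.......*
*.*.....

Cell (3,0) at generation 2: 1 -> alive

Answer: alive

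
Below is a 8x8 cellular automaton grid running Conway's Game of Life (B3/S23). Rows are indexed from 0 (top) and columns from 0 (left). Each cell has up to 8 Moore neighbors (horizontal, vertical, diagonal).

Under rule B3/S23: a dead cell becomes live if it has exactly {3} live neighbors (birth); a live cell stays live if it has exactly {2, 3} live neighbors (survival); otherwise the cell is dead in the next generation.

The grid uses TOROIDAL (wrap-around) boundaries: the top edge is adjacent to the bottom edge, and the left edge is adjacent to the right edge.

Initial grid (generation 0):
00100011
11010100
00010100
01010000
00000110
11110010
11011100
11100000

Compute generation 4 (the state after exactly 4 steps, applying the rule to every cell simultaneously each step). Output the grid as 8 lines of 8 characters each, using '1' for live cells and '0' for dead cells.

Simulating step by step:
Generation 0 (given above): 26 live cells
Generation 1: 28 live cells
00010011
11010101
11010000
00100110
10011111
10010010
00001100
00001110
Generation 2: 17 live cells
00110000
01010000
00010100
00100000
11110000
10010000
00010001
00010001
Generation 3: 19 live cells
00011000
00010000
00011000
00001000
10010000
10011001
10111001
00011000
Generation 4: 14 live cells
(generation 4 grid is the final answer)

Answer: 00100000
00100000
00011000
00001000
10010001
00000000
11100101
00000100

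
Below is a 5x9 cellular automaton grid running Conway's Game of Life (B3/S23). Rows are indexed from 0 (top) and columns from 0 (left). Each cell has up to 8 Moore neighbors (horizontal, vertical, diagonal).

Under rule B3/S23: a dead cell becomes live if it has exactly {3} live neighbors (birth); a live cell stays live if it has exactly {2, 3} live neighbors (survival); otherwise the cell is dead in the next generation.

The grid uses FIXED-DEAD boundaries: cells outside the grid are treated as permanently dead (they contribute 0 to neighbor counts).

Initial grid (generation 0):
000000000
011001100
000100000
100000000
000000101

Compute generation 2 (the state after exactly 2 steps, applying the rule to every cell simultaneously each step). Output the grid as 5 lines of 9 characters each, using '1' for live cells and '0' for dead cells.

Answer: 000000000
011000000
011000000
000000000
000000000

Derivation:
Simulating step by step:
Generation 0 (given above): 8 live cells
Generation 1: 3 live cells
000000000
001000000
011000000
000000000
000000000
Generation 2: 4 live cells
(generation 2 grid is the final answer)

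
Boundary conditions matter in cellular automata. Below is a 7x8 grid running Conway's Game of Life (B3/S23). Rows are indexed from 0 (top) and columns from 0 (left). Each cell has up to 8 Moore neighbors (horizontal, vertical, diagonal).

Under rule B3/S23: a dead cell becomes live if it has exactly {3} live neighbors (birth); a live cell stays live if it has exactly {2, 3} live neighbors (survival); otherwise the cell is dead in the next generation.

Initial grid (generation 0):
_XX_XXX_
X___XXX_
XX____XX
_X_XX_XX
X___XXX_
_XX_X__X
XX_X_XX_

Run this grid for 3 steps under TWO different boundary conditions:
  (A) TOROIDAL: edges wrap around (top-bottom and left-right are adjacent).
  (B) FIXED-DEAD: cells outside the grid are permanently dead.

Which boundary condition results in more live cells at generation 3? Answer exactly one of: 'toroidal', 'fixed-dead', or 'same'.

Under TOROIDAL boundary, generation 3:
________
________
________
________
________
________
________
Population = 0

Under FIXED-DEAD boundary, generation 3:
____XX__
XX__XX__
________
________
________
______X_
_X____X_
Population = 9

Comparison: toroidal=0, fixed-dead=9 -> fixed-dead

Answer: fixed-dead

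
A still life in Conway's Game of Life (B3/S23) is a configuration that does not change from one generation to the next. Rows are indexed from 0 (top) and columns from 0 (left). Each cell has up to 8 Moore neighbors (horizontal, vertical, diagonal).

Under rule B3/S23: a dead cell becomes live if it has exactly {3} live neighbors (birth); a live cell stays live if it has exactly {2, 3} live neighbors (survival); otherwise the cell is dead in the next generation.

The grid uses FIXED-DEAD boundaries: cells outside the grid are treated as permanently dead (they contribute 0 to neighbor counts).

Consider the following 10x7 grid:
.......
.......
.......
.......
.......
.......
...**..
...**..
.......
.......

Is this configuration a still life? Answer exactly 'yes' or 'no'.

Answer: yes

Derivation:
Compute generation 1 and compare to generation 0 (given above):
Generation 1:
.......
.......
.......
.......
.......
.......
...**..
...**..
.......
.......
The grids are IDENTICAL -> still life.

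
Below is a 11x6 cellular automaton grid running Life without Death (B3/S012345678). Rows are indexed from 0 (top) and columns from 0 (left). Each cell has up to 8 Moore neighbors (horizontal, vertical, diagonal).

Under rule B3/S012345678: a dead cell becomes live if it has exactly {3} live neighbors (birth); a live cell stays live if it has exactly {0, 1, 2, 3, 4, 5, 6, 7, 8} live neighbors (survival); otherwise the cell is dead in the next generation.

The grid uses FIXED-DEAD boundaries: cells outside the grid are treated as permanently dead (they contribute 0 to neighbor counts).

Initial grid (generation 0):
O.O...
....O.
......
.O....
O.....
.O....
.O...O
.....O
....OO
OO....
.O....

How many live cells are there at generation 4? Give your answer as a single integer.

Simulating step by step:
Generation 0 (given above): 14 live cells
Generation 1: 17 live cells
O.O...
....O.
......
.O....
OO....
OO....
.O...O
.....O
....OO
OO....
OO....
Generation 2: 21 live cells
O.O...
....O.
......
OO....
OOO...
OOO...
OO...O
.....O
....OO
OO....
OO....
Generation 3: 23 live cells
O.O...
....O.
......
OOO...
OOO...
OOO...
OOO..O
.....O
....OO
OO....
OO....
Generation 4: 27 live cells
O.O...
....O.
.O....
OOO...
OOOO..
OOOO..
OOO..O
.O...O
....OO
OO....
OO....
Population at generation 4: 27

Answer: 27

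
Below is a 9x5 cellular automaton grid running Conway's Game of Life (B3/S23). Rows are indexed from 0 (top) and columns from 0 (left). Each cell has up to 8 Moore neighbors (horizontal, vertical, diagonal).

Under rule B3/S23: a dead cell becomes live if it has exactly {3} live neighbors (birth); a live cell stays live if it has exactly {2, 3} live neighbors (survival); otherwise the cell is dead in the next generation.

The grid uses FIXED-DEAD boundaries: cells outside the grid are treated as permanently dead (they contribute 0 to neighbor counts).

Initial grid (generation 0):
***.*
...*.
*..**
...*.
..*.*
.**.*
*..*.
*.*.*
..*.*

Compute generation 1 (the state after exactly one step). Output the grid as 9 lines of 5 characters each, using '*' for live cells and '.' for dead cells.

Simulating step by step:
Generation 0 (given above): 21 live cells
Generation 1: 19 live cells
(generation 1 grid is the final answer)

Answer: .***.
*....
..***
..*..
.**.*
.**.*
*...*
..*.*
.*...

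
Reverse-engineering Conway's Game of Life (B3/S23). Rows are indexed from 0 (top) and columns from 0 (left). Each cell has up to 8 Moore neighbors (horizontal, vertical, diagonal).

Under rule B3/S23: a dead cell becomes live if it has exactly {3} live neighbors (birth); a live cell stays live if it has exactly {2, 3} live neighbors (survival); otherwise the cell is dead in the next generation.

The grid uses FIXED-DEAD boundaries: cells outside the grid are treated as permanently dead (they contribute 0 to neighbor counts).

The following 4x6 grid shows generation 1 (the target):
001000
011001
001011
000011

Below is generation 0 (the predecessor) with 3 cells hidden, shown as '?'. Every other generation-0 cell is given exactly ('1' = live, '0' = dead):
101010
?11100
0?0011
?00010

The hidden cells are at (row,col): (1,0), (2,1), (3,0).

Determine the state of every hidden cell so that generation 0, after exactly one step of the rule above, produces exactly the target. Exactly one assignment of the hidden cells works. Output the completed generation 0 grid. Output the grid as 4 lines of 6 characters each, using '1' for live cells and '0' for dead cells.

Hidden generation-0 cells (in order): (1,0), (2,1), (3,0).
A hidden cell only influences target cells in its own 3x3 neighborhood. Try each of the 2^3 = 8 assignments, step the completed generation 0 forward once under B3/S23, and compare with the target:
  (1,0)=0 (2,1)=0 (3,0)=0 -> step reproduces the target at every cell -> ACCEPT
  (1,0)=0 (2,1)=0 (3,0)=1 -> step gives (2,1)='1' but target has '0' -> reject
  (1,0)=0 (2,1)=1 (3,0)=0 -> step gives (1,0)='1' but target has '0' -> reject
  (1,0)=0 (2,1)=1 (3,0)=1 -> step gives (1,0)='1' but target has '0' -> reject
  (1,0)=1 (2,1)=0 (3,0)=0 -> step gives (0,0)='1' but target has '0' -> reject
  (1,0)=1 (2,1)=0 (3,0)=1 -> step gives (0,0)='1' but target has '0' -> reject
  (1,0)=1 (2,1)=1 (3,0)=0 -> step gives (0,0)='1' but target has '0' -> reject
  (1,0)=1 (2,1)=1 (3,0)=1 -> step gives (0,0)='1' but target has '0' -> reject
Unique solution: (1,0)=dead, (2,1)=dead, (3,0)=dead.
Check: live-neighbor counts of every cell in the completed generation 0:
143411
233443
123432
000223
Applying B3/S23 to generation 0 with these counts gives:
001000
011001
001011
000011
which matches the target exactly.

Answer: 101010
011100
000011
000010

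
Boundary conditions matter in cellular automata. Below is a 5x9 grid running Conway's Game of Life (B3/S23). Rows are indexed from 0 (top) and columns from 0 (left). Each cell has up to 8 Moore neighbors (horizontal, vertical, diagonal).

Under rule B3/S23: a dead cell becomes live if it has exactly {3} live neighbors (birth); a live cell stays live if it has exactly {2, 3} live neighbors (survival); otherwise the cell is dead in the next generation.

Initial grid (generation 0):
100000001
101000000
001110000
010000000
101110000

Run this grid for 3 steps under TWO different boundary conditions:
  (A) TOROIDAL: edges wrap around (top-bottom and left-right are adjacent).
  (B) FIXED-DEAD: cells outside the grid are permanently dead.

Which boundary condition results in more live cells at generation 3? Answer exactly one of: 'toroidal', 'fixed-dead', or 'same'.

Under TOROIDAL boundary, generation 3:
101000010
101000001
001100000
100000001
101100001
Population = 14

Under FIXED-DEAD boundary, generation 3:
001000000
010100000
100100000
100100000
011000000
Population = 9

Comparison: toroidal=14, fixed-dead=9 -> toroidal

Answer: toroidal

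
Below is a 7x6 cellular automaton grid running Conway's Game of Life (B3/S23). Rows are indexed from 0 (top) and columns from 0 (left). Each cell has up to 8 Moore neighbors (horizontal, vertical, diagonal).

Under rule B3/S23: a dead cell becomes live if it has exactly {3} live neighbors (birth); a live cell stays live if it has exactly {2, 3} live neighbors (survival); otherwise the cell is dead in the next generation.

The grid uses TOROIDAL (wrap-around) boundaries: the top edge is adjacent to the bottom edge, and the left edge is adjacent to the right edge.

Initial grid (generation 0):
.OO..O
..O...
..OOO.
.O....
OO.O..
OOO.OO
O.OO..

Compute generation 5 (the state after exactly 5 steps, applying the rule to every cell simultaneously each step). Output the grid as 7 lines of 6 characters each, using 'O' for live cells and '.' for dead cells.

Answer: ......
......
......
......
......
..OOO.
......

Derivation:
Simulating step by step:
Generation 0 (given above): 19 live cells
Generation 1: 11 live cells
O.....
....O.
.OOO..
OO..O.
...OO.
....O.
......
Generation 2: 17 live cells
......
.OOO..
OOOOOO
OO..OO
...OO.
...OO.
......
Generation 3: 6 live cells
..O...
.....O
......
......
O.O...
...OO.
......
Generation 4: 3 live cells
......
......
......
......
...O..
...O..
...O..
Generation 5: 3 live cells
(generation 5 grid is the final answer)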